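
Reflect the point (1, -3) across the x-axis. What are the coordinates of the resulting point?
(1, 3)

Reflection across x-axis: (1, -3) → (1, 3)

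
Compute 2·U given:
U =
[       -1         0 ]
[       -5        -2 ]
2U =
[       -2         0 ]
[      -10        -4 ]

Scalar multiplication is elementwise: (2U)[i][j] = 2 * U[i][j].
  (2U)[0][0] = 2 * (-1) = -2
  (2U)[0][1] = 2 * (0) = 0
  (2U)[1][0] = 2 * (-5) = -10
  (2U)[1][1] = 2 * (-2) = -4
2U =
[       -2         0 ]
[      -10        -4 ]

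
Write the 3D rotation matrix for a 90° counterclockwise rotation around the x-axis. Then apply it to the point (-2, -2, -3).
R = [[1, 0, 0], [0, 0, -1], [0, 1, 0]]; R·(-2, -2, -3) = (-2, 3, -2)

Rotation matrix for 90° around x-axis:
cos(90°) = 0, sin(90°) = 1
R = [[1, 0, 0], [0, 0, -1], [0, 1, 0]]
Apply to (-2, -2, -3): R·[-2, -2, -3]ᵀ = (-2, 3, -2)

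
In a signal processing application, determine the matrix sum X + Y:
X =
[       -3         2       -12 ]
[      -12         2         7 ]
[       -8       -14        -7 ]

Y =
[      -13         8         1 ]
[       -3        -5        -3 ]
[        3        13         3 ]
X + Y =
[      -16        10       -11 ]
[      -15        -3         4 ]
[       -5        -1        -4 ]

Matrix addition is elementwise: (X+Y)[i][j] = X[i][j] + Y[i][j].
  (X+Y)[0][0] = (-3) + (-13) = -16
  (X+Y)[0][1] = (2) + (8) = 10
  (X+Y)[0][2] = (-12) + (1) = -11
  (X+Y)[1][0] = (-12) + (-3) = -15
  (X+Y)[1][1] = (2) + (-5) = -3
  (X+Y)[1][2] = (7) + (-3) = 4
  (X+Y)[2][0] = (-8) + (3) = -5
  (X+Y)[2][1] = (-14) + (13) = -1
  (X+Y)[2][2] = (-7) + (3) = -4
X + Y =
[      -16        10       -11 ]
[      -15        -3         4 ]
[       -5        -1        -4 ]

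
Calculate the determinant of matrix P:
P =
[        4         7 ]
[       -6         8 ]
det(P) = 74

For a 2×2 matrix [[a, b], [c, d]], det = a*d - b*c.
det(P) = (4)*(8) - (7)*(-6) = 32 + 42 = 74.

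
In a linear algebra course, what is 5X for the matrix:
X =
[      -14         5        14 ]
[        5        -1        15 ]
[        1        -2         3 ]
5X =
[      -70        25        70 ]
[       25        -5        75 ]
[        5       -10        15 ]

Scalar multiplication is elementwise: (5X)[i][j] = 5 * X[i][j].
  (5X)[0][0] = 5 * (-14) = -70
  (5X)[0][1] = 5 * (5) = 25
  (5X)[0][2] = 5 * (14) = 70
  (5X)[1][0] = 5 * (5) = 25
  (5X)[1][1] = 5 * (-1) = -5
  (5X)[1][2] = 5 * (15) = 75
  (5X)[2][0] = 5 * (1) = 5
  (5X)[2][1] = 5 * (-2) = -10
  (5X)[2][2] = 5 * (3) = 15
5X =
[      -70        25        70 ]
[       25        -5        75 ]
[        5       -10        15 ]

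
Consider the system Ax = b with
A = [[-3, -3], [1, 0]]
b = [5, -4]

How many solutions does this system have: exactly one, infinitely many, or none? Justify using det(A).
Exactly one solution

Compute det(A) = (-3)*(0) - (-3)*(1) = 3.
Because det(A) ≠ 0, A is invertible and Ax = b has a unique solution for every b (here x = A⁻¹ b).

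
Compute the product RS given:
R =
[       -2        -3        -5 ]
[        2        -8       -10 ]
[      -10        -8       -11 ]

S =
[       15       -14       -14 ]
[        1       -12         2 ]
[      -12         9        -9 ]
RS =
[       27        19        67 ]
[      142       -22        46 ]
[      -26       137       223 ]

Matrix multiplication: (RS)[i][j] = sum over k of R[i][k] * S[k][j].
  (RS)[0][0] = (-2)*(15) + (-3)*(1) + (-5)*(-12) = 27
  (RS)[0][1] = (-2)*(-14) + (-3)*(-12) + (-5)*(9) = 19
  (RS)[0][2] = (-2)*(-14) + (-3)*(2) + (-5)*(-9) = 67
  (RS)[1][0] = (2)*(15) + (-8)*(1) + (-10)*(-12) = 142
  (RS)[1][1] = (2)*(-14) + (-8)*(-12) + (-10)*(9) = -22
  (RS)[1][2] = (2)*(-14) + (-8)*(2) + (-10)*(-9) = 46
  (RS)[2][0] = (-10)*(15) + (-8)*(1) + (-11)*(-12) = -26
  (RS)[2][1] = (-10)*(-14) + (-8)*(-12) + (-11)*(9) = 137
  (RS)[2][2] = (-10)*(-14) + (-8)*(2) + (-11)*(-9) = 223
RS =
[       27        19        67 ]
[      142       -22        46 ]
[      -26       137       223 ]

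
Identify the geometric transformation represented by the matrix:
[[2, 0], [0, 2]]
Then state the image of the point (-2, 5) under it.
uniform scaling by factor 2; image of (-2, 5) is (-4, 10)

This is a diagonal matrix with equal entries 2, so it scales both axes by the same factor 2.
The matrix [[2, 0], [0, 2]] represents: uniform scaling by factor 2.
Applying it to (-2, 5): [2·-2 + 0·5, 0·-2 + 2·5] = (-4, 10).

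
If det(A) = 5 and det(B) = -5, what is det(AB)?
-25

Use the multiplicative property of determinants: det(AB) = det(A)*det(B).
det(AB) = (5)*(-5) = -25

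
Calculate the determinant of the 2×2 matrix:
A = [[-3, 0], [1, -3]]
9

For A = [[a, b], [c, d]], det(A) = a*d - b*c.
det(A) = (-3)*(-3) - (0)*(1) = 9 - 0 = 9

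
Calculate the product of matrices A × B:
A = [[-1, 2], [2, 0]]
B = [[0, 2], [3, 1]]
[[6, 0], [0, 4]]

Matrix multiplication:
C[0][0] = -1×0 + 2×3 = 6
C[0][1] = -1×2 + 2×1 = 0
C[1][0] = 2×0 + 0×3 = 0
C[1][1] = 2×2 + 0×1 = 4
Result: [[6, 0], [0, 4]]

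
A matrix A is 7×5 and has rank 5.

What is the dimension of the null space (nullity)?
0

The rank-nullity theorem for an m×n matrix states:
rank(A) + nullity(A) = n (the number of columns).
Here n = 5 and rank(A) = 5, so nullity(A) = 5 - 5 = 0.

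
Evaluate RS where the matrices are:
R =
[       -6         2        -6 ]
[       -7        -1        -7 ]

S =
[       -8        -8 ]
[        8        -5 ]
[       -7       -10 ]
RS =
[      106        98 ]
[       97       131 ]

Matrix multiplication: (RS)[i][j] = sum over k of R[i][k] * S[k][j].
  (RS)[0][0] = (-6)*(-8) + (2)*(8) + (-6)*(-7) = 106
  (RS)[0][1] = (-6)*(-8) + (2)*(-5) + (-6)*(-10) = 98
  (RS)[1][0] = (-7)*(-8) + (-1)*(8) + (-7)*(-7) = 97
  (RS)[1][1] = (-7)*(-8) + (-1)*(-5) + (-7)*(-10) = 131
RS =
[      106        98 ]
[       97       131 ]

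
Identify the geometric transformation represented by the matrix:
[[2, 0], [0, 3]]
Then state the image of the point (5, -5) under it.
non-uniform scaling by (2, 3); image of (5, -5) is (10, -15)

This is diagonal with distinct entries, so it scales the x-axis by 2 and the y-axis by 3.
The matrix [[2, 0], [0, 3]] represents: non-uniform scaling by (2, 3).
Applying it to (5, -5): [2·5 + 0·-5, 0·5 + 3·-5] = (10, -15).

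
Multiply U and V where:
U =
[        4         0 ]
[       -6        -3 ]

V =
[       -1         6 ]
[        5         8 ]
UV =
[       -4        24 ]
[       -9       -60 ]

Matrix multiplication: (UV)[i][j] = sum over k of U[i][k] * V[k][j].
  (UV)[0][0] = (4)*(-1) + (0)*(5) = -4
  (UV)[0][1] = (4)*(6) + (0)*(8) = 24
  (UV)[1][0] = (-6)*(-1) + (-3)*(5) = -9
  (UV)[1][1] = (-6)*(6) + (-3)*(8) = -60
UV =
[       -4        24 ]
[       -9       -60 ]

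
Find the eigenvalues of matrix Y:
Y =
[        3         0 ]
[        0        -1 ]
λ = -1, 3

Solve det(Y - λI) = 0. For a 2×2 matrix the characteristic equation is λ² - (trace)λ + det = 0.
trace(Y) = a + d = 3 - 1 = 2.
det(Y) = a*d - b*c = (3)*(-1) - (0)*(0) = -3 - 0 = -3.
Characteristic equation: λ² - (2)λ + (-3) = 0.
Discriminant = (2)² - 4*(-3) = 4 + 12 = 16.
λ = (2 ± √16) / 2 = (2 ± 4) / 2 = -1, 3.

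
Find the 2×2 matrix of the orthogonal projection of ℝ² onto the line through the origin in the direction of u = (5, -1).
[[25/26, -5/26], [-5/26, 1/26]]

The orthogonal projection onto the line spanned by a nonzero vector u = (a, b) has matrix P = (u uᵀ) / (uᵀ u) = (1/(a² + b²)) · [[a², ab], [ab, b²]].
Here u = (5, -1), so a² + b² = 25 + 1 = 26.
P = (1/26) · [[25, -5], [-5, 1]] = [[25/26, -5/26], [-5/26, 1/26]].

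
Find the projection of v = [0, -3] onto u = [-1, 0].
[0, 0]

The projection of v onto u is proj_u(v) = ((v·u) / (u·u)) · u.
v·u = (0)*(-1) + (-3)*(0) = 0.
u·u = (-1)*(-1) + (0)*(0) = 1.
coefficient = 0 / 1 = 0.
proj_u(v) = 0 · [-1, 0] = [0, 0].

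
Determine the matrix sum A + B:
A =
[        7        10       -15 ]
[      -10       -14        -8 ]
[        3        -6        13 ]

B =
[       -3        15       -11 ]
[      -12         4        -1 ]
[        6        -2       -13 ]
A + B =
[        4        25       -26 ]
[      -22       -10        -9 ]
[        9        -8         0 ]

Matrix addition is elementwise: (A+B)[i][j] = A[i][j] + B[i][j].
  (A+B)[0][0] = (7) + (-3) = 4
  (A+B)[0][1] = (10) + (15) = 25
  (A+B)[0][2] = (-15) + (-11) = -26
  (A+B)[1][0] = (-10) + (-12) = -22
  (A+B)[1][1] = (-14) + (4) = -10
  (A+B)[1][2] = (-8) + (-1) = -9
  (A+B)[2][0] = (3) + (6) = 9
  (A+B)[2][1] = (-6) + (-2) = -8
  (A+B)[2][2] = (13) + (-13) = 0
A + B =
[        4        25       -26 ]
[      -22       -10        -9 ]
[        9        -8         0 ]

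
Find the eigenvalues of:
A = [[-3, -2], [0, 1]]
λ = -3, 1

Solve det(A - λI) = 0. For a 2×2 matrix this is λ² - (trace)λ + det = 0.
trace(A) = -3 + 1 = -2.
det(A) = (-3)*(1) - (-2)*(0) = -3 - 0 = -3.
Characteristic equation: λ² - (-2)λ + (-3) = 0.
Discriminant: (-2)² - 4*(-3) = 4 + 12 = 16.
Roots: λ = (-2 ± √16) / 2 = -3, 1.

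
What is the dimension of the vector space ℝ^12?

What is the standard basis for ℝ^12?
Dimension = 12; standard basis = {e_1, e_2, e_3, …, e_12}

ℝ^12 is the space of 12-tuples of real numbers; its dimension is 12.
The standard basis consists of 12 vectors: e_1, e_2, e_3, …, e_12, where e_i is the vector with 1 in position i and 0 elsewhere.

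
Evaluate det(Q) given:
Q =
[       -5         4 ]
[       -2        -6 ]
det(Q) = 38

For a 2×2 matrix [[a, b], [c, d]], det = a*d - b*c.
det(Q) = (-5)*(-6) - (4)*(-2) = 30 + 8 = 38.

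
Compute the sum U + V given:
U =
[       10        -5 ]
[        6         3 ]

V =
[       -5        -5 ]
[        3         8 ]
U + V =
[        5       -10 ]
[        9        11 ]

Matrix addition is elementwise: (U+V)[i][j] = U[i][j] + V[i][j].
  (U+V)[0][0] = (10) + (-5) = 5
  (U+V)[0][1] = (-5) + (-5) = -10
  (U+V)[1][0] = (6) + (3) = 9
  (U+V)[1][1] = (3) + (8) = 11
U + V =
[        5       -10 ]
[        9        11 ]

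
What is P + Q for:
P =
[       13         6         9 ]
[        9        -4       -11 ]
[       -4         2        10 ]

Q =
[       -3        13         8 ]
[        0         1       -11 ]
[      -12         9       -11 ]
P + Q =
[       10        19        17 ]
[        9        -3       -22 ]
[      -16        11        -1 ]

Matrix addition is elementwise: (P+Q)[i][j] = P[i][j] + Q[i][j].
  (P+Q)[0][0] = (13) + (-3) = 10
  (P+Q)[0][1] = (6) + (13) = 19
  (P+Q)[0][2] = (9) + (8) = 17
  (P+Q)[1][0] = (9) + (0) = 9
  (P+Q)[1][1] = (-4) + (1) = -3
  (P+Q)[1][2] = (-11) + (-11) = -22
  (P+Q)[2][0] = (-4) + (-12) = -16
  (P+Q)[2][1] = (2) + (9) = 11
  (P+Q)[2][2] = (10) + (-11) = -1
P + Q =
[       10        19        17 ]
[        9        -3       -22 ]
[      -16        11        -1 ]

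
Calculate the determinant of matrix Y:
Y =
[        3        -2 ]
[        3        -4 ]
det(Y) = -6

For a 2×2 matrix [[a, b], [c, d]], det = a*d - b*c.
det(Y) = (3)*(-4) - (-2)*(3) = -12 + 6 = -6.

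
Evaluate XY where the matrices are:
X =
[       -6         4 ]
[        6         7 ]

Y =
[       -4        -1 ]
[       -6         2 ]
XY =
[        0        14 ]
[      -66         8 ]

Matrix multiplication: (XY)[i][j] = sum over k of X[i][k] * Y[k][j].
  (XY)[0][0] = (-6)*(-4) + (4)*(-6) = 0
  (XY)[0][1] = (-6)*(-1) + (4)*(2) = 14
  (XY)[1][0] = (6)*(-4) + (7)*(-6) = -66
  (XY)[1][1] = (6)*(-1) + (7)*(2) = 8
XY =
[        0        14 ]
[      -66         8 ]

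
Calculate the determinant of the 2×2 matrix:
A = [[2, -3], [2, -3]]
0

For A = [[a, b], [c, d]], det(A) = a*d - b*c.
det(A) = (2)*(-3) - (-3)*(2) = -6 - -6 = 0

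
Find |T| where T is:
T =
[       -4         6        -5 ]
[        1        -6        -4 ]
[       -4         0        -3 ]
det(T) = 162

Expand along row 0 (cofactor expansion): det(T) = a*(e*i - f*h) - b*(d*i - f*g) + c*(d*h - e*g), where the 3×3 is [[a, b, c], [d, e, f], [g, h, i]].
Minor M_00 = (-6)*(-3) - (-4)*(0) = 18 - 0 = 18.
Minor M_01 = (1)*(-3) - (-4)*(-4) = -3 - 16 = -19.
Minor M_02 = (1)*(0) - (-6)*(-4) = 0 - 24 = -24.
det(T) = (-4)*(18) - (6)*(-19) + (-5)*(-24) = -72 + 114 + 120 = 162.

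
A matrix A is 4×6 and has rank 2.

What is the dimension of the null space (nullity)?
4

The rank-nullity theorem for an m×n matrix states:
rank(A) + nullity(A) = n (the number of columns).
Here n = 6 and rank(A) = 2, so nullity(A) = 6 - 2 = 4.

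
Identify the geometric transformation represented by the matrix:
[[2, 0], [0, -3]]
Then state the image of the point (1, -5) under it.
non-uniform scaling by (2, -3); image of (1, -5) is (2, 15)

This is diagonal with distinct entries, so it scales the x-axis by 2 and the y-axis by -3.
The matrix [[2, 0], [0, -3]] represents: non-uniform scaling by (2, -3).
Applying it to (1, -5): [2·1 + 0·-5, 0·1 + -3·-5] = (2, 15).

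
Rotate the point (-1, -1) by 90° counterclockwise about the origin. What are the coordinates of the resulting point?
(1, -1)

Rotation matrix R(θ) = [[cos θ, -sin θ], [sin θ, cos θ]]; for θ = 90°:
R = [[0, -1], [1, 0]]
Result: R × [-1, -1]ᵀ = [0·-1 + (-1)·-1, 1·-1 + (0)·-1]ᵀ = (1, -1)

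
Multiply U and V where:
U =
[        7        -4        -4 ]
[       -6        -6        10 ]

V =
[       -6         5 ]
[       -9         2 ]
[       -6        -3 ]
UV =
[       18        39 ]
[       30       -72 ]

Matrix multiplication: (UV)[i][j] = sum over k of U[i][k] * V[k][j].
  (UV)[0][0] = (7)*(-6) + (-4)*(-9) + (-4)*(-6) = 18
  (UV)[0][1] = (7)*(5) + (-4)*(2) + (-4)*(-3) = 39
  (UV)[1][0] = (-6)*(-6) + (-6)*(-9) + (10)*(-6) = 30
  (UV)[1][1] = (-6)*(5) + (-6)*(2) + (10)*(-3) = -72
UV =
[       18        39 ]
[       30       -72 ]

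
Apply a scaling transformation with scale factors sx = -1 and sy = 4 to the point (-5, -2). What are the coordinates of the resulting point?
(5, -8)

Scaling matrix:
[[-1, 0], [0, 4]]
Result: (-5 × -1, -2 × 4) = (5, -8)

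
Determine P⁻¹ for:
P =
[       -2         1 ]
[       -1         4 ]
det(P) = -7
P⁻¹ =
[     -4/7       1/7 ]
[     -1/7       2/7 ]

For a 2×2 matrix P = [[a, b], [c, d]] with det(P) ≠ 0, P⁻¹ = (1/det(P)) * [[d, -b], [-c, a]].
det(P) = (-2)*(4) - (1)*(-1) = -8 + 1 = -7.
P⁻¹ = (1/-7) * [[4, -1], [1, -2]].
Dividing each entry by -7 and reducing:
P⁻¹ =
[     -4/7       1/7 ]
[     -1/7       2/7 ]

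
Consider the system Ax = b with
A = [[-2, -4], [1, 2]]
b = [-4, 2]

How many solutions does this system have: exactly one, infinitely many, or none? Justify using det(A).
Infinitely many solutions

det(A) = (-2)*(2) - (-4)*(1) = 0, so A is singular (column 2 is 2 times column 1).
b = [-4, 2] = 2 * column 1 of A, so b lies in the column space of A.
A singular matrix whose right-hand side is in its column space gives a 1-parameter family of solutions — infinitely many.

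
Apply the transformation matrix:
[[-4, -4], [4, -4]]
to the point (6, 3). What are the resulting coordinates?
(-36, 12)

Matrix multiplication:
[[-4, -4], [4, -4]] × [6, 3]ᵀ
= [-4×6 + -4×3, 4×6 + -4×3]ᵀ
= [-36.0000, 12.0000]ᵀ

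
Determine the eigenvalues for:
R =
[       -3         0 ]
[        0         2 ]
λ = -3, 2

Solve det(R - λI) = 0. For a 2×2 matrix the characteristic equation is λ² - (trace)λ + det = 0.
trace(R) = a + d = -3 + 2 = -1.
det(R) = a*d - b*c = (-3)*(2) - (0)*(0) = -6 - 0 = -6.
Characteristic equation: λ² - (-1)λ + (-6) = 0.
Discriminant = (-1)² - 4*(-6) = 1 + 24 = 25.
λ = (-1 ± √25) / 2 = (-1 ± 5) / 2 = -3, 2.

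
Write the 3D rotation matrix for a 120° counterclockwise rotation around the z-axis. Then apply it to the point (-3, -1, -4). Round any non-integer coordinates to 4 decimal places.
R = [[-1/2, -√3/2, 0], [√3/2, -1/2, 0], [0, 0, 1]]; R·(-3, -1, -4) = (2.3660, -2.0981, -4.0000)

Rotation matrix for 120° around z-axis:
cos(120°) = -1/2, sin(120°) = √3/2
R = [[-1/2, -√3/2, 0], [√3/2, -1/2, 0], [0, 0, 1]]
Apply to (-3, -1, -4): R·[-3, -1, -4]ᵀ = (2.3660, -2.0981, -4.0000)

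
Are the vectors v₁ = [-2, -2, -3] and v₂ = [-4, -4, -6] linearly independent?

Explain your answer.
No, linearly dependent (v₂ = 2·v₁)

Check whether there is a scalar k with v₂ = k·v₁.
Comparing components, k = 2 satisfies 2·[-2, -2, -3] = [-4, -4, -6].
Since v₂ is a scalar multiple of v₁, the two vectors are linearly dependent.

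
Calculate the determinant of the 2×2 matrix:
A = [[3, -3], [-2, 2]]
0

For A = [[a, b], [c, d]], det(A) = a*d - b*c.
det(A) = (3)*(2) - (-3)*(-2) = 6 - 6 = 0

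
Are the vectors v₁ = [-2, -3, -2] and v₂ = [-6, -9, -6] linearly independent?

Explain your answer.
No, linearly dependent (v₂ = 3·v₁)

Check whether there is a scalar k with v₂ = k·v₁.
Comparing components, k = 3 satisfies 3·[-2, -3, -2] = [-6, -9, -6].
Since v₂ is a scalar multiple of v₁, the two vectors are linearly dependent.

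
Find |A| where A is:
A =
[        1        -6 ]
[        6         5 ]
det(A) = 41

For a 2×2 matrix [[a, b], [c, d]], det = a*d - b*c.
det(A) = (1)*(5) - (-6)*(6) = 5 + 36 = 41.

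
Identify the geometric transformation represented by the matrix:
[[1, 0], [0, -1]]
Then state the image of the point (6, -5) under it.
reflection across the x-axis; image of (6, -5) is (6, 5)

This is a symmetric orthogonal matrix with determinant -1, which characterizes a reflection in ℝ².
The matrix [[1, 0], [0, -1]] represents: reflection across the x-axis.
Applying it to (6, -5): [1·6 + 0·-5, 0·6 + -1·-5] = (6, 5).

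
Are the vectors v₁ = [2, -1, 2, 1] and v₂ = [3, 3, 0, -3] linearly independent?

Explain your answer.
Yes, linearly independent

Two vectors are linearly dependent iff one is a scalar multiple of the other.
No single scalar k satisfies v₂ = k·v₁ (the ratios of corresponding entries disagree), so v₁ and v₂ are linearly independent.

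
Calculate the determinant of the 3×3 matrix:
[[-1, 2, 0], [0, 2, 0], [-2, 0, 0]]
0

Expansion along first row:
det = -1·det([[2,0],[0,0]]) - 2·det([[0,0],[-2,0]]) + 0·det([[0,2],[-2,0]])
    = -1·(2·0 - 0·0) - 2·(0·0 - 0·-2) + 0·(0·0 - 2·-2)
    = -1·0 - 2·0 + 0·4
    = 0 + 0 + 0 = 0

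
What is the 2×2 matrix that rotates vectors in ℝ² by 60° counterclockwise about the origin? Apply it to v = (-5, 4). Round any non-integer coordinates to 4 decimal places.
R = [[1/2, -√3/2], [√3/2, 1/2]]; R·v = (-5.9641, -2.3301)

A counterclockwise rotation by angle θ in ℝ² has matrix R(θ) = [[cos θ, -sin θ], [sin θ, cos θ]].
For θ = 60°: cos θ = 1/2, sin θ = √3/2.
R(60°) = [[1/2, -√3/2], [√3/2, 1/2]].
R·v = [1/2·-5 + (-√3/2)·4, √3/2·-5 + 1/2·4] = (-5.9641, -2.3301).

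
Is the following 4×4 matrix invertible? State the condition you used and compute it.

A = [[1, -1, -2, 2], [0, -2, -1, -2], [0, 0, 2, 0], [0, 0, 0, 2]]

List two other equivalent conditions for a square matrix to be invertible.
Yes, invertible; det(A) = -8 ≠ 0. Equivalent conditions: rank(A) = 4; Ax = 0 has only the trivial solution; 0 is not an eigenvalue; the columns of A are linearly independent.

To check invertibility, compute det(A).
The given matrix is triangular, so det(A) equals the product of its diagonal entries = -8 ≠ 0.
Since det(A) ≠ 0, A is invertible.
Equivalent conditions for a square matrix A to be invertible:
- rank(A) = 4 (full rank).
- The homogeneous system Ax = 0 has only the trivial solution x = 0.
- 0 is not an eigenvalue of A.
- The columns (equivalently rows) of A are linearly independent.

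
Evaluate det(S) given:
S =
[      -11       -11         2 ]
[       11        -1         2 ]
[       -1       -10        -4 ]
det(S) = -948

Expand along row 0 (cofactor expansion): det(S) = a*(e*i - f*h) - b*(d*i - f*g) + c*(d*h - e*g), where the 3×3 is [[a, b, c], [d, e, f], [g, h, i]].
Minor M_00 = (-1)*(-4) - (2)*(-10) = 4 + 20 = 24.
Minor M_01 = (11)*(-4) - (2)*(-1) = -44 + 2 = -42.
Minor M_02 = (11)*(-10) - (-1)*(-1) = -110 - 1 = -111.
det(S) = (-11)*(24) - (-11)*(-42) + (2)*(-111) = -264 - 462 - 222 = -948.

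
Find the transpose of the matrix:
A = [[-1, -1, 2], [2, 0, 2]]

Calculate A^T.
[[-1, 2], [-1, 0], [2, 2]]

The transpose sends entry (i,j) to (j,i); rows become columns.
Row 0 of A: [-1, -1, 2] -> column 0 of A^T.
Row 1 of A: [2, 0, 2] -> column 1 of A^T.
A^T = [[-1, 2], [-1, 0], [2, 2]]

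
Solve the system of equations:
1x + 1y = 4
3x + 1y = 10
x = 3, y = 1

Use elimination (row reduction):
Equation 1: 1x + 1y = 4.
Equation 2: 3x + 1y = 10.
Multiply Eq1 by 3 and Eq2 by 1: 3x + 3y = 12;  3x + 1y = 10.
Subtract: (-2)y = -2, so y = 1.
Back-substitute into Eq1: 1x + 1*(1) = 4, so x = 3.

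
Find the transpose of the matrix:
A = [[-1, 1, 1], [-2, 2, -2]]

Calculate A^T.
[[-1, -2], [1, 2], [1, -2]]

The transpose sends entry (i,j) to (j,i); rows become columns.
Row 0 of A: [-1, 1, 1] -> column 0 of A^T.
Row 1 of A: [-2, 2, -2] -> column 1 of A^T.
A^T = [[-1, -2], [1, 2], [1, -2]]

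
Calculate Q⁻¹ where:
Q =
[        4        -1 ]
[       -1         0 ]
det(Q) = -1
Q⁻¹ =
[        0        -1 ]
[       -1        -4 ]

For a 2×2 matrix Q = [[a, b], [c, d]] with det(Q) ≠ 0, Q⁻¹ = (1/det(Q)) * [[d, -b], [-c, a]].
det(Q) = (4)*(0) - (-1)*(-1) = 0 - 1 = -1.
Q⁻¹ = (1/-1) * [[0, 1], [1, 4]].
Dividing each entry by -1 and reducing:
Q⁻¹ =
[        0        -1 ]
[       -1        -4 ]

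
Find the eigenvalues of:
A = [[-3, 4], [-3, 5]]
λ = -1, 3

Solve det(A - λI) = 0. For a 2×2 matrix this is λ² - (trace)λ + det = 0.
trace(A) = -3 + 5 = 2.
det(A) = (-3)*(5) - (4)*(-3) = -15 + 12 = -3.
Characteristic equation: λ² - (2)λ + (-3) = 0.
Discriminant: (2)² - 4*(-3) = 4 + 12 = 16.
Roots: λ = (2 ± √16) / 2 = -1, 3.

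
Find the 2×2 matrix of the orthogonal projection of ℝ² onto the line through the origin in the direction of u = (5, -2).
[[25/29, -10/29], [-10/29, 4/29]]

The orthogonal projection onto the line spanned by a nonzero vector u = (a, b) has matrix P = (u uᵀ) / (uᵀ u) = (1/(a² + b²)) · [[a², ab], [ab, b²]].
Here u = (5, -2), so a² + b² = 25 + 4 = 29.
P = (1/29) · [[25, -10], [-10, 4]] = [[25/29, -10/29], [-10/29, 4/29]].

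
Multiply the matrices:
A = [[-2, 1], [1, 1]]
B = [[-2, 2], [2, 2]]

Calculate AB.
[[6, -2], [0, 4]]

Each entry (i,j) of AB = sum over k of A[i][k]*B[k][j].
(AB)[0][0] = (-2)*(-2) + (1)*(2) = 6
(AB)[0][1] = (-2)*(2) + (1)*(2) = -2
(AB)[1][0] = (1)*(-2) + (1)*(2) = 0
(AB)[1][1] = (1)*(2) + (1)*(2) = 4
AB = [[6, -2], [0, 4]]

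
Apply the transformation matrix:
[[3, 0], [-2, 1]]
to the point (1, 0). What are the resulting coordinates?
(3, -2)

Matrix multiplication:
[[3, 0], [-2, 1]] × [1, 0]ᵀ
= [3×1 + 0×0, -2×1 + 1×0]ᵀ
= [3.0000, -2.0000]ᵀ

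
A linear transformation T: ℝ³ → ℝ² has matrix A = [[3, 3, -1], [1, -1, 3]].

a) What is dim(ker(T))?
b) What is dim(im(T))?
dim(ker) = 1, dim(im) = 2

The two rows are not scalar multiples of one another (no single k satisfies row 2 = k × row 1), so they are linearly independent.
Thus rank(A) = 2.
dim(im(T)) = rank(A) = 2.
By the rank-nullity theorem applied to T: ℝ³ → ℝ², rank(A) + nullity(A) = 3 (the domain dimension), so dim(ker(T)) = 3 - 2 = 1.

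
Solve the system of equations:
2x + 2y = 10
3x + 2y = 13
x = 3, y = 2

Use elimination (row reduction):
Equation 1: 2x + 2y = 10.
Equation 2: 3x + 2y = 13.
Multiply Eq1 by 3 and Eq2 by 2: 6x + 6y = 30;  6x + 4y = 26.
Subtract: (-2)y = -4, so y = 2.
Back-substitute into Eq1: 2x + 2*(2) = 10, so x = 3.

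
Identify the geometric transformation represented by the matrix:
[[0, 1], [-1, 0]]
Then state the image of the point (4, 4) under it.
rotation by 90° clockwise (i.e., 270° counterclockwise); image of (4, 4) is (4, -4)

This matches the form [[cos θ, -sin θ], [sin θ, cos θ]] of a rotation matrix; reading off cos θ and sin θ gives the angle.
The matrix [[0, 1], [-1, 0]] represents: rotation by 90° clockwise (i.e., 270° counterclockwise).
Applying it to (4, 4): [0·4 + 1·4, -1·4 + 0·4] = (4, -4).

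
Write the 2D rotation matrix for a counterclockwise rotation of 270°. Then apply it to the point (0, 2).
R = [[0, 1], [-1, 0]]; R·(0, 2) = (2, 0)

Rotation matrix formula: R(θ) = [[cos θ, -sin θ], [sin θ, cos θ]]
For θ = 270°:
cos(270°) = 0
sin(270°) = -1
R = [[0, 1], [-1, 0]]
Apply to (0, 2): [0·0 + (1)·2, -1·0 + 0·2] = (2, 0)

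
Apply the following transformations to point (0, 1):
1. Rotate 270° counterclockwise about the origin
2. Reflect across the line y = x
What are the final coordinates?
(0, 1)

Step 1: Rotate 270° → (1, 0)
Step 2: Reflect across the line y = x → (0, 1)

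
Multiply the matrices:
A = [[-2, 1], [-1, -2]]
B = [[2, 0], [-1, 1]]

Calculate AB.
[[-5, 1], [0, -2]]

Each entry (i,j) of AB = sum over k of A[i][k]*B[k][j].
(AB)[0][0] = (-2)*(2) + (1)*(-1) = -5
(AB)[0][1] = (-2)*(0) + (1)*(1) = 1
(AB)[1][0] = (-1)*(2) + (-2)*(-1) = 0
(AB)[1][1] = (-1)*(0) + (-2)*(1) = -2
AB = [[-5, 1], [0, -2]]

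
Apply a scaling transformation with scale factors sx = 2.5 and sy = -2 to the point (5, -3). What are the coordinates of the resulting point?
(12.5, 6)

Scaling matrix:
[[2.50, 0], [0, -2]]
Result: (5 × 2.5, -3 × -2) = (12.5, 6)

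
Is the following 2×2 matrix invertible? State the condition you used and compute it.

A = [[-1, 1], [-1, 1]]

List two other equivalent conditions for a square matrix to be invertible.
No, not invertible; det(A) = 0 (two rows are equal, so the rows are linearly dependent). Equivalent conditions (failing for this A): rank(A) < 2; Ax = 0 has non-trivial solutions; 0 is an eigenvalue; the columns are linearly dependent.

To check invertibility, compute det(A).
In this matrix, row 0 and the last row are identical, so one row is a scalar multiple of another and the rows are linearly dependent.
A matrix with linearly dependent rows has det = 0 and is not invertible.
Equivalent failed conditions:
- rank(A) < 2.
- Ax = 0 has non-trivial solutions.
- 0 is an eigenvalue.
- The columns are linearly dependent.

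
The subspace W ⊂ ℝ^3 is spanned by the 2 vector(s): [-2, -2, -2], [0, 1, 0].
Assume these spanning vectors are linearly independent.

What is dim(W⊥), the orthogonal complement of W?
dim(W⊥) = 1

For any subspace W of ℝ^n, dim(W) + dim(W⊥) = n (the whole-space dimension).
Here the given 2 vectors are linearly independent, so dim(W) = 2.
Thus dim(W⊥) = n - dim(W) = 3 - 2 = 1.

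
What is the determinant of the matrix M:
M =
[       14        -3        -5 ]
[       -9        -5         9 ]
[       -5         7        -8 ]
det(M) = 469

Expand along row 0 (cofactor expansion): det(M) = a*(e*i - f*h) - b*(d*i - f*g) + c*(d*h - e*g), where the 3×3 is [[a, b, c], [d, e, f], [g, h, i]].
Minor M_00 = (-5)*(-8) - (9)*(7) = 40 - 63 = -23.
Minor M_01 = (-9)*(-8) - (9)*(-5) = 72 + 45 = 117.
Minor M_02 = (-9)*(7) - (-5)*(-5) = -63 - 25 = -88.
det(M) = (14)*(-23) - (-3)*(117) + (-5)*(-88) = -322 + 351 + 440 = 469.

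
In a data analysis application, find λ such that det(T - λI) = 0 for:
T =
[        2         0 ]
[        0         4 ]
λ = 2, 4

Solve det(T - λI) = 0. For a 2×2 matrix the characteristic equation is λ² - (trace)λ + det = 0.
trace(T) = a + d = 2 + 4 = 6.
det(T) = a*d - b*c = (2)*(4) - (0)*(0) = 8 - 0 = 8.
Characteristic equation: λ² - (6)λ + (8) = 0.
Discriminant = (6)² - 4*(8) = 36 - 32 = 4.
λ = (6 ± √4) / 2 = (6 ± 2) / 2 = 2, 4.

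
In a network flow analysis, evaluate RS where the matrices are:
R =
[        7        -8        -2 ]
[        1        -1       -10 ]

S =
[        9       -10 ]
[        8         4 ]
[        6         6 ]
RS =
[      -13      -114 ]
[      -59       -74 ]

Matrix multiplication: (RS)[i][j] = sum over k of R[i][k] * S[k][j].
  (RS)[0][0] = (7)*(9) + (-8)*(8) + (-2)*(6) = -13
  (RS)[0][1] = (7)*(-10) + (-8)*(4) + (-2)*(6) = -114
  (RS)[1][0] = (1)*(9) + (-1)*(8) + (-10)*(6) = -59
  (RS)[1][1] = (1)*(-10) + (-1)*(4) + (-10)*(6) = -74
RS =
[      -13      -114 ]
[      -59       -74 ]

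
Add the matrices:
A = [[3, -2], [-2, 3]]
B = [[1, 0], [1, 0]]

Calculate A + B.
[[4, -2], [-1, 3]]

Add corresponding elements:
(3)+(1)=4
(-2)+(0)=-2
(-2)+(1)=-1
(3)+(0)=3
A + B = [[4, -2], [-1, 3]]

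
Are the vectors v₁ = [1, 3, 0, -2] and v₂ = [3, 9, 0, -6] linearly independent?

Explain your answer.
No, linearly dependent (v₂ = 3·v₁)

Check whether there is a scalar k with v₂ = k·v₁.
Comparing components, k = 3 satisfies 3·[1, 3, 0, -2] = [3, 9, 0, -6].
Since v₂ is a scalar multiple of v₁, the two vectors are linearly dependent.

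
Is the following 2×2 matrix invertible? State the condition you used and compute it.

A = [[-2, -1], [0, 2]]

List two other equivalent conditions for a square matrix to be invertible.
Yes, invertible; det(A) = -4 ≠ 0. Equivalent conditions: rank(A) = 2; Ax = 0 has only the trivial solution; 0 is not an eigenvalue; the columns of A are linearly independent.

To check invertibility, compute det(A).
The given matrix is triangular, so det(A) equals the product of its diagonal entries = -4 ≠ 0.
Since det(A) ≠ 0, A is invertible.
Equivalent conditions for a square matrix A to be invertible:
- rank(A) = 2 (full rank).
- The homogeneous system Ax = 0 has only the trivial solution x = 0.
- 0 is not an eigenvalue of A.
- The columns (equivalently rows) of A are linearly independent.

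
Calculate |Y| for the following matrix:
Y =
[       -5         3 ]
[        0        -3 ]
det(Y) = 15

For a 2×2 matrix [[a, b], [c, d]], det = a*d - b*c.
det(Y) = (-5)*(-3) - (3)*(0) = 15 - 0 = 15.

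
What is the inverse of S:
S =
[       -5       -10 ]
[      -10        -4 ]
det(S) = -80
S⁻¹ =
[     1/20      -1/8 ]
[     -1/8      1/16 ]

For a 2×2 matrix S = [[a, b], [c, d]] with det(S) ≠ 0, S⁻¹ = (1/det(S)) * [[d, -b], [-c, a]].
det(S) = (-5)*(-4) - (-10)*(-10) = 20 - 100 = -80.
S⁻¹ = (1/-80) * [[-4, 10], [10, -5]].
Dividing each entry by -80 and reducing:
S⁻¹ =
[     1/20      -1/8 ]
[     -1/8      1/16 ]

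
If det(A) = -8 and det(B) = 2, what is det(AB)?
-16

Use the multiplicative property of determinants: det(AB) = det(A)*det(B).
det(AB) = (-8)*(2) = -16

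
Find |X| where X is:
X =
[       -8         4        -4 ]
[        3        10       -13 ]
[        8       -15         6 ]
det(X) = 1092

Expand along row 0 (cofactor expansion): det(X) = a*(e*i - f*h) - b*(d*i - f*g) + c*(d*h - e*g), where the 3×3 is [[a, b, c], [d, e, f], [g, h, i]].
Minor M_00 = (10)*(6) - (-13)*(-15) = 60 - 195 = -135.
Minor M_01 = (3)*(6) - (-13)*(8) = 18 + 104 = 122.
Minor M_02 = (3)*(-15) - (10)*(8) = -45 - 80 = -125.
det(X) = (-8)*(-135) - (4)*(122) + (-4)*(-125) = 1080 - 488 + 500 = 1092.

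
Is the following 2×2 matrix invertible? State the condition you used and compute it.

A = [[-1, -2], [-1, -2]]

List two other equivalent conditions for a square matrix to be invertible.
No, not invertible; det(A) = 0 (two rows are equal, so the rows are linearly dependent). Equivalent conditions (failing for this A): rank(A) < 2; Ax = 0 has non-trivial solutions; 0 is an eigenvalue; the columns are linearly dependent.

To check invertibility, compute det(A).
In this matrix, row 0 and the last row are identical, so one row is a scalar multiple of another and the rows are linearly dependent.
A matrix with linearly dependent rows has det = 0 and is not invertible.
Equivalent failed conditions:
- rank(A) < 2.
- Ax = 0 has non-trivial solutions.
- 0 is an eigenvalue.
- The columns are linearly dependent.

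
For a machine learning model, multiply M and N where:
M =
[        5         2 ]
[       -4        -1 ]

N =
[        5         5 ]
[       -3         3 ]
MN =
[       19        31 ]
[      -17       -23 ]

Matrix multiplication: (MN)[i][j] = sum over k of M[i][k] * N[k][j].
  (MN)[0][0] = (5)*(5) + (2)*(-3) = 19
  (MN)[0][1] = (5)*(5) + (2)*(3) = 31
  (MN)[1][0] = (-4)*(5) + (-1)*(-3) = -17
  (MN)[1][1] = (-4)*(5) + (-1)*(3) = -23
MN =
[       19        31 ]
[      -17       -23 ]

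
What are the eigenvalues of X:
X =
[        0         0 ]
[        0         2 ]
λ = 0, 2

Solve det(X - λI) = 0. For a 2×2 matrix the characteristic equation is λ² - (trace)λ + det = 0.
trace(X) = a + d = 0 + 2 = 2.
det(X) = a*d - b*c = (0)*(2) - (0)*(0) = 0 - 0 = 0.
Characteristic equation: λ² - (2)λ + (0) = 0.
Discriminant = (2)² - 4*(0) = 4 - 0 = 4.
λ = (2 ± √4) / 2 = (2 ± 2) / 2 = 0, 2.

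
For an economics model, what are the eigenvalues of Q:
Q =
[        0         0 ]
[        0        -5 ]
λ = -5, 0

Solve det(Q - λI) = 0. For a 2×2 matrix the characteristic equation is λ² - (trace)λ + det = 0.
trace(Q) = a + d = 0 - 5 = -5.
det(Q) = a*d - b*c = (0)*(-5) - (0)*(0) = 0 - 0 = 0.
Characteristic equation: λ² - (-5)λ + (0) = 0.
Discriminant = (-5)² - 4*(0) = 25 - 0 = 25.
λ = (-5 ± √25) / 2 = (-5 ± 5) / 2 = -5, 0.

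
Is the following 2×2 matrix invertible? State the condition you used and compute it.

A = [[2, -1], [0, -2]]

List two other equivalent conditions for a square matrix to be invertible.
Yes, invertible; det(A) = -4 ≠ 0. Equivalent conditions: rank(A) = 2; Ax = 0 has only the trivial solution; 0 is not an eigenvalue; the columns of A are linearly independent.

To check invertibility, compute det(A).
The given matrix is triangular, so det(A) equals the product of its diagonal entries = -4 ≠ 0.
Since det(A) ≠ 0, A is invertible.
Equivalent conditions for a square matrix A to be invertible:
- rank(A) = 2 (full rank).
- The homogeneous system Ax = 0 has only the trivial solution x = 0.
- 0 is not an eigenvalue of A.
- The columns (equivalently rows) of A are linearly independent.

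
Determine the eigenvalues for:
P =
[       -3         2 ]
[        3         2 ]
λ = -4, 3

Solve det(P - λI) = 0. For a 2×2 matrix the characteristic equation is λ² - (trace)λ + det = 0.
trace(P) = a + d = -3 + 2 = -1.
det(P) = a*d - b*c = (-3)*(2) - (2)*(3) = -6 - 6 = -12.
Characteristic equation: λ² - (-1)λ + (-12) = 0.
Discriminant = (-1)² - 4*(-12) = 1 + 48 = 49.
λ = (-1 ± √49) / 2 = (-1 ± 7) / 2 = -4, 3.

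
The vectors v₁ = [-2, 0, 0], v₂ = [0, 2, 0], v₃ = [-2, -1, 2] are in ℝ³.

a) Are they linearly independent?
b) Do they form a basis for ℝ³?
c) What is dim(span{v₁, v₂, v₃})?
Yes independent, yes basis, dim = 3

Stack v₁, v₂, v₃ as rows of a 3×3 matrix.
[[-2, 0, 0]; [0, 2, 0]; [-2, -1, 2]] is already lower triangular with nonzero diagonal entries (-2, 2, 2), so its determinant is the product of the diagonal entries, det = (-2)·(2)·(2) = -8 ≠ 0, and the rows are linearly independent.
Three linearly independent vectors in ℝ³ form a basis for ℝ³, so dim(span{v₁,v₂,v₃}) = 3.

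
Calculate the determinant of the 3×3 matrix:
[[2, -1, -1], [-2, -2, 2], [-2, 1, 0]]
6

Expansion along first row:
det = 2·det([[-2,2],[1,0]]) - -1·det([[-2,2],[-2,0]]) + -1·det([[-2,-2],[-2,1]])
    = 2·(-2·0 - 2·1) - -1·(-2·0 - 2·-2) + -1·(-2·1 - -2·-2)
    = 2·-2 - -1·4 + -1·-6
    = -4 + 4 + 6 = 6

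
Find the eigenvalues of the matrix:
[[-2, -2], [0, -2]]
λ = -2 and λ = -2

Characteristic equation: det(A - λI) = 0
λ² - (trace)λ + (det) = 0
λ² - (-4)λ + (4) = 0
λ² + 4λ + 4 = 0
Solving: λ = -2, -2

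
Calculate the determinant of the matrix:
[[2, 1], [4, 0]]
-4

For a 2×2 matrix [[a, b], [c, d]], det = ad - bc
det = (2)(0) - (1)(4) = 0 - 4 = -4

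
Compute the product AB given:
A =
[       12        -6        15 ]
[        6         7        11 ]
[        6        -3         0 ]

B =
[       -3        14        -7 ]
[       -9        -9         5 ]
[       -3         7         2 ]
AB =
[      -27       327       -84 ]
[     -114        98        15 ]
[        9       111       -57 ]

Matrix multiplication: (AB)[i][j] = sum over k of A[i][k] * B[k][j].
  (AB)[0][0] = (12)*(-3) + (-6)*(-9) + (15)*(-3) = -27
  (AB)[0][1] = (12)*(14) + (-6)*(-9) + (15)*(7) = 327
  (AB)[0][2] = (12)*(-7) + (-6)*(5) + (15)*(2) = -84
  (AB)[1][0] = (6)*(-3) + (7)*(-9) + (11)*(-3) = -114
  (AB)[1][1] = (6)*(14) + (7)*(-9) + (11)*(7) = 98
  (AB)[1][2] = (6)*(-7) + (7)*(5) + (11)*(2) = 15
  (AB)[2][0] = (6)*(-3) + (-3)*(-9) + (0)*(-3) = 9
  (AB)[2][1] = (6)*(14) + (-3)*(-9) + (0)*(7) = 111
  (AB)[2][2] = (6)*(-7) + (-3)*(5) + (0)*(2) = -57
AB =
[      -27       327       -84 ]
[     -114        98        15 ]
[        9       111       -57 ]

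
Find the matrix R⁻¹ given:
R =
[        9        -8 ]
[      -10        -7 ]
det(R) = -143
R⁻¹ =
[    7/143    -8/143 ]
[  -10/143    -9/143 ]

For a 2×2 matrix R = [[a, b], [c, d]] with det(R) ≠ 0, R⁻¹ = (1/det(R)) * [[d, -b], [-c, a]].
det(R) = (9)*(-7) - (-8)*(-10) = -63 - 80 = -143.
R⁻¹ = (1/-143) * [[-7, 8], [10, 9]].
Dividing each entry by -143 and reducing:
R⁻¹ =
[    7/143    -8/143 ]
[  -10/143    -9/143 ]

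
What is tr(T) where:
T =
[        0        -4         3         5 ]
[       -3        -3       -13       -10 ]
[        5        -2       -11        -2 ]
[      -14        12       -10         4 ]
tr(T) = 0 - 3 - 11 + 4 = -10

The trace of a square matrix is the sum of its diagonal entries.
Diagonal entries of T: T[0][0] = 0, T[1][1] = -3, T[2][2] = -11, T[3][3] = 4.
tr(T) = 0 - 3 - 11 + 4 = -10.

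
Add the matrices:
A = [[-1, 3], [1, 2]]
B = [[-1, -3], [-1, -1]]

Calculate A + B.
[[-2, 0], [0, 1]]

Add corresponding elements:
(-1)+(-1)=-2
(3)+(-3)=0
(1)+(-1)=0
(2)+(-1)=1
A + B = [[-2, 0], [0, 1]]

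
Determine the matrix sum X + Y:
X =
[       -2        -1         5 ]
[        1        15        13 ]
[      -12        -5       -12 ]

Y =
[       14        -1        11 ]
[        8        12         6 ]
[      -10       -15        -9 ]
X + Y =
[       12        -2        16 ]
[        9        27        19 ]
[      -22       -20       -21 ]

Matrix addition is elementwise: (X+Y)[i][j] = X[i][j] + Y[i][j].
  (X+Y)[0][0] = (-2) + (14) = 12
  (X+Y)[0][1] = (-1) + (-1) = -2
  (X+Y)[0][2] = (5) + (11) = 16
  (X+Y)[1][0] = (1) + (8) = 9
  (X+Y)[1][1] = (15) + (12) = 27
  (X+Y)[1][2] = (13) + (6) = 19
  (X+Y)[2][0] = (-12) + (-10) = -22
  (X+Y)[2][1] = (-5) + (-15) = -20
  (X+Y)[2][2] = (-12) + (-9) = -21
X + Y =
[       12        -2        16 ]
[        9        27        19 ]
[      -22       -20       -21 ]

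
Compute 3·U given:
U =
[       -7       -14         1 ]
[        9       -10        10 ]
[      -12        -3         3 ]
3U =
[      -21       -42         3 ]
[       27       -30        30 ]
[      -36        -9         9 ]

Scalar multiplication is elementwise: (3U)[i][j] = 3 * U[i][j].
  (3U)[0][0] = 3 * (-7) = -21
  (3U)[0][1] = 3 * (-14) = -42
  (3U)[0][2] = 3 * (1) = 3
  (3U)[1][0] = 3 * (9) = 27
  (3U)[1][1] = 3 * (-10) = -30
  (3U)[1][2] = 3 * (10) = 30
  (3U)[2][0] = 3 * (-12) = -36
  (3U)[2][1] = 3 * (-3) = -9
  (3U)[2][2] = 3 * (3) = 9
3U =
[      -21       -42         3 ]
[       27       -30        30 ]
[      -36        -9         9 ]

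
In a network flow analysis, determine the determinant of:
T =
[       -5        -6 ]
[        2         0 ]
det(T) = 12

For a 2×2 matrix [[a, b], [c, d]], det = a*d - b*c.
det(T) = (-5)*(0) - (-6)*(2) = 0 + 12 = 12.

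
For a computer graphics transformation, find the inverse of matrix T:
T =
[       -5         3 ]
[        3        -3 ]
det(T) = 6
T⁻¹ =
[     -1/2      -1/2 ]
[     -1/2      -5/6 ]

For a 2×2 matrix T = [[a, b], [c, d]] with det(T) ≠ 0, T⁻¹ = (1/det(T)) * [[d, -b], [-c, a]].
det(T) = (-5)*(-3) - (3)*(3) = 15 - 9 = 6.
T⁻¹ = (1/6) * [[-3, -3], [-3, -5]].
Dividing each entry by 6 and reducing:
T⁻¹ =
[     -1/2      -1/2 ]
[     -1/2      -5/6 ]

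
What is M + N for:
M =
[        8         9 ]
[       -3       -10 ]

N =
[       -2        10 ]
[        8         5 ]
M + N =
[        6        19 ]
[        5        -5 ]

Matrix addition is elementwise: (M+N)[i][j] = M[i][j] + N[i][j].
  (M+N)[0][0] = (8) + (-2) = 6
  (M+N)[0][1] = (9) + (10) = 19
  (M+N)[1][0] = (-3) + (8) = 5
  (M+N)[1][1] = (-10) + (5) = -5
M + N =
[        6        19 ]
[        5        -5 ]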